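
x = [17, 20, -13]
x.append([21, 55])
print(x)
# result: [17, 20, -13, [21, 55]]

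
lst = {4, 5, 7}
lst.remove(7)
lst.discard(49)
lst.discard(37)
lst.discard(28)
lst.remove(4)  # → {5}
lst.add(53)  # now {5, 53}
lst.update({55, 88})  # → {5, 53, 55, 88}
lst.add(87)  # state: {5, 53, 55, 87, 88}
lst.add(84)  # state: {5, 53, 55, 84, 87, 88}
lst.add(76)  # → {5, 53, 55, 76, 84, 87, 88}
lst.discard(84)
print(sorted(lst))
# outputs [5, 53, 55, 76, 87, 88]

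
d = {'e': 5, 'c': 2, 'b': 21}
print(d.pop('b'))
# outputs 21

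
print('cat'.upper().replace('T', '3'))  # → CA3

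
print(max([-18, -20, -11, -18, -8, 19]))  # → 19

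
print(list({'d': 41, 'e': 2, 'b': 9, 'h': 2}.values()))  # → [41, 2, 9, 2]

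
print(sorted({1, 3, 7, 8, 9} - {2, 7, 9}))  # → [1, 3, 8]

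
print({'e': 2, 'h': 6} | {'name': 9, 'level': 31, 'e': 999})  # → {'e': 999, 'h': 6, 'name': 9, 'level': 31}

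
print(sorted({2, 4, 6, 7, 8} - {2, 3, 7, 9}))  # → [4, 6, 8]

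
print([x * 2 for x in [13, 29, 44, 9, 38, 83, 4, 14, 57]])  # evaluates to [26, 58, 88, 18, 76, 166, 8, 28, 114]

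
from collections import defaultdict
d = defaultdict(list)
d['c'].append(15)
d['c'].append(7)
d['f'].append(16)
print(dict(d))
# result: {'c': [15, 7], 'f': [16]}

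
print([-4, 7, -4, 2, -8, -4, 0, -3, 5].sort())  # None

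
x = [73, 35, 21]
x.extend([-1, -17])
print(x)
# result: [73, 35, 21, -1, -17]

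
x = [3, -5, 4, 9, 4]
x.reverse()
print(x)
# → [4, 9, 4, -5, 3]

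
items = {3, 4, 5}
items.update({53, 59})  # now {3, 4, 5, 53, 59}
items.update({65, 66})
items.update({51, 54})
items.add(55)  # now {3, 4, 5, 51, 53, 54, 55, 59, 65, 66}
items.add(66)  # {3, 4, 5, 51, 53, 54, 55, 59, 65, 66}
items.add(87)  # {3, 4, 5, 51, 53, 54, 55, 59, 65, 66, 87}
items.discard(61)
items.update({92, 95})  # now {3, 4, 5, 51, 53, 54, 55, 59, 65, 66, 87, 92, 95}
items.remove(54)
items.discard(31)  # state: {3, 4, 5, 51, 53, 55, 59, 65, 66, 87, 92, 95}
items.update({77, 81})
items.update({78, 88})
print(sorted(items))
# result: [3, 4, 5, 51, 53, 55, 59, 65, 66, 77, 78, 81, 87, 88, 92, 95]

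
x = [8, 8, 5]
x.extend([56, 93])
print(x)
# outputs [8, 8, 5, 56, 93]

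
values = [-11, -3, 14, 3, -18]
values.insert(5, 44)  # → [-11, -3, 14, 3, -18, 44]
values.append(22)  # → [-11, -3, 14, 3, -18, 44, 22]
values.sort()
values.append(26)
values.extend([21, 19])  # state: [-18, -11, -3, 3, 14, 22, 44, 26, 21, 19]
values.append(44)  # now [-18, -11, -3, 3, 14, 22, 44, 26, 21, 19, 44]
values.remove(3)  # [-18, -11, -3, 14, 22, 44, 26, 21, 19, 44]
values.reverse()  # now [44, 19, 21, 26, 44, 22, 14, -3, -11, -18]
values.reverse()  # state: [-18, -11, -3, 14, 22, 44, 26, 21, 19, 44]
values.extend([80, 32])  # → [-18, -11, -3, 14, 22, 44, 26, 21, 19, 44, 80, 32]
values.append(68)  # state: [-18, -11, -3, 14, 22, 44, 26, 21, 19, 44, 80, 32, 68]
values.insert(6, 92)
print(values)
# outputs [-18, -11, -3, 14, 22, 44, 92, 26, 21, 19, 44, 80, 32, 68]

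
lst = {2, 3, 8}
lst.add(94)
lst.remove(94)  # {2, 3, 8}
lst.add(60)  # {2, 3, 8, 60}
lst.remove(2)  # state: {3, 8, 60}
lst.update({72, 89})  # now {3, 8, 60, 72, 89}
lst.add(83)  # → {3, 8, 60, 72, 83, 89}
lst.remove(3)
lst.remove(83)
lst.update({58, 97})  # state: {8, 58, 60, 72, 89, 97}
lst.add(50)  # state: {8, 50, 58, 60, 72, 89, 97}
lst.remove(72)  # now {8, 50, 58, 60, 89, 97}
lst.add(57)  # {8, 50, 57, 58, 60, 89, 97}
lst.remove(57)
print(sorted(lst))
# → [8, 50, 58, 60, 89, 97]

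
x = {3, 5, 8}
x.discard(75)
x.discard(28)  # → {3, 5, 8}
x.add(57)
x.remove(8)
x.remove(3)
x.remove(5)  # {57}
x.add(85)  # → {57, 85}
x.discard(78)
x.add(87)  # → {57, 85, 87}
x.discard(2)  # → {57, 85, 87}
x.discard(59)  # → {57, 85, 87}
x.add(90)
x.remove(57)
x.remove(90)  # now {85, 87}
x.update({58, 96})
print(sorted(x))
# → [58, 85, 87, 96]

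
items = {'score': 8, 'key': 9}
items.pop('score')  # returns 8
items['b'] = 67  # {'key': 9, 'b': 67}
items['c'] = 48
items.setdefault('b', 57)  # 67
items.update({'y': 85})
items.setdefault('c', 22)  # 48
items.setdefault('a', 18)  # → 18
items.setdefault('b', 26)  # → 67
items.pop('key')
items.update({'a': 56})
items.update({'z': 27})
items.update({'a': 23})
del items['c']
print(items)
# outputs {'b': 67, 'y': 85, 'a': 23, 'z': 27}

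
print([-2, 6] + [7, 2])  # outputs [-2, 6, 7, 2]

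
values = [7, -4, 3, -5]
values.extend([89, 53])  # [7, -4, 3, -5, 89, 53]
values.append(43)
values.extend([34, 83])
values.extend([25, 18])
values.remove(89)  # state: [7, -4, 3, -5, 53, 43, 34, 83, 25, 18]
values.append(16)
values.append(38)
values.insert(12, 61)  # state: [7, -4, 3, -5, 53, 43, 34, 83, 25, 18, 16, 38, 61]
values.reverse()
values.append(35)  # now [61, 38, 16, 18, 25, 83, 34, 43, 53, -5, 3, -4, 7, 35]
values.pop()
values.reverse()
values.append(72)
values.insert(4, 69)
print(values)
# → [7, -4, 3, -5, 69, 53, 43, 34, 83, 25, 18, 16, 38, 61, 72]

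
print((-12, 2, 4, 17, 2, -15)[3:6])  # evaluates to (17, 2, -15)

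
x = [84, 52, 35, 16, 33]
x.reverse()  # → [33, 16, 35, 52, 84]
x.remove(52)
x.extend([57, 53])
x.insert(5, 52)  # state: [33, 16, 35, 84, 57, 52, 53]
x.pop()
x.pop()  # 52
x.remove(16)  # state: [33, 35, 84, 57]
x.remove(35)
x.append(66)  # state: [33, 84, 57, 66]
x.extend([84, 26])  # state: [33, 84, 57, 66, 84, 26]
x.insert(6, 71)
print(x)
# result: [33, 84, 57, 66, 84, 26, 71]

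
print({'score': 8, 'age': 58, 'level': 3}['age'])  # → 58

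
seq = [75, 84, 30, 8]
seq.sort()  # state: [8, 30, 75, 84]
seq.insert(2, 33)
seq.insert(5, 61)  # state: [8, 30, 33, 75, 84, 61]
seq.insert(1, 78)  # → [8, 78, 30, 33, 75, 84, 61]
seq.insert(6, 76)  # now [8, 78, 30, 33, 75, 84, 76, 61]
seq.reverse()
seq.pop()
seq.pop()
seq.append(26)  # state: [61, 76, 84, 75, 33, 30, 26]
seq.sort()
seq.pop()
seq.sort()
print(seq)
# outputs [26, 30, 33, 61, 75, 76]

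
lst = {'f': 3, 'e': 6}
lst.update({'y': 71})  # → {'f': 3, 'e': 6, 'y': 71}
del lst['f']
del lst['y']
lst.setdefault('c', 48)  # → 48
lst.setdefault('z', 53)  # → 53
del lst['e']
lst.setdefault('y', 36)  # 36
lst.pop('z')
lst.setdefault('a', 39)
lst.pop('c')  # 48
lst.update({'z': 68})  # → {'y': 36, 'a': 39, 'z': 68}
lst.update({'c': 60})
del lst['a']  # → {'y': 36, 'z': 68, 'c': 60}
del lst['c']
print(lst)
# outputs {'y': 36, 'z': 68}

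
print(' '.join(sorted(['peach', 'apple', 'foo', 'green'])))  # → apple foo green peach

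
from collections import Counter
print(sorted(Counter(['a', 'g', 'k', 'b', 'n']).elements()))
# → ['a', 'b', 'g', 'k', 'n']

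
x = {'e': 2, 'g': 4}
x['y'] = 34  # {'e': 2, 'g': 4, 'y': 34}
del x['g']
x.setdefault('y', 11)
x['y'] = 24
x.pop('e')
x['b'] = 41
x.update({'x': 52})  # {'y': 24, 'b': 41, 'x': 52}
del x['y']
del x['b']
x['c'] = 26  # {'x': 52, 'c': 26}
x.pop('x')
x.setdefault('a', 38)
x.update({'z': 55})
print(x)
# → {'c': 26, 'a': 38, 'z': 55}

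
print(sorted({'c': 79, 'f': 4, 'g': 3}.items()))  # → [('c', 79), ('f', 4), ('g', 3)]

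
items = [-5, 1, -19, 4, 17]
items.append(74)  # [-5, 1, -19, 4, 17, 74]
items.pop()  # 74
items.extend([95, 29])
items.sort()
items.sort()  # [-19, -5, 1, 4, 17, 29, 95]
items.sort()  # [-19, -5, 1, 4, 17, 29, 95]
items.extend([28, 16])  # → [-19, -5, 1, 4, 17, 29, 95, 28, 16]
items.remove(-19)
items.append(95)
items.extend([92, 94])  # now [-5, 1, 4, 17, 29, 95, 28, 16, 95, 92, 94]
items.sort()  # [-5, 1, 4, 16, 17, 28, 29, 92, 94, 95, 95]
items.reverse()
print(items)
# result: [95, 95, 94, 92, 29, 28, 17, 16, 4, 1, -5]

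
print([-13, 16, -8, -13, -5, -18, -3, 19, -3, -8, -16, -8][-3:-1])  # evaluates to [-8, -16]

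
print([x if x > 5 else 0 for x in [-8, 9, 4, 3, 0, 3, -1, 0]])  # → [0, 9, 0, 0, 0, 0, 0, 0]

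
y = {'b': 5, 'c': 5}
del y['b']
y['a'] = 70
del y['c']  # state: {'a': 70}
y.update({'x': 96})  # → {'a': 70, 'x': 96}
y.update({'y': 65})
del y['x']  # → {'a': 70, 'y': 65}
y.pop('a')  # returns 70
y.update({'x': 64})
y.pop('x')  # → 64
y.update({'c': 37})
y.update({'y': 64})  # {'y': 64, 'c': 37}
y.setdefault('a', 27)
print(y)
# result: {'y': 64, 'c': 37, 'a': 27}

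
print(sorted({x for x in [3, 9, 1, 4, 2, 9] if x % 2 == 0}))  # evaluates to [2, 4]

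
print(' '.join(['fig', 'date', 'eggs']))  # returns fig date eggs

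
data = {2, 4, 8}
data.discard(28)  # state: {2, 4, 8}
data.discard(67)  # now {2, 4, 8}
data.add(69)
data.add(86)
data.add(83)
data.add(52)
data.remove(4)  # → {2, 8, 52, 69, 83, 86}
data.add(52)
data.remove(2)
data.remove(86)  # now {8, 52, 69, 83}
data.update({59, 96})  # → {8, 52, 59, 69, 83, 96}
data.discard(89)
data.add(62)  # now {8, 52, 59, 62, 69, 83, 96}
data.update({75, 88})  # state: {8, 52, 59, 62, 69, 75, 83, 88, 96}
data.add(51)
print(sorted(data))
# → [8, 51, 52, 59, 62, 69, 75, 83, 88, 96]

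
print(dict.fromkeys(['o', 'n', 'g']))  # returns {'o': None, 'n': None, 'g': None}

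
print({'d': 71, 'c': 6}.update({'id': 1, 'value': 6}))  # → None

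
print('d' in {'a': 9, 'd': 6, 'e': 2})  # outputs True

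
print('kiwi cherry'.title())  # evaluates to Kiwi Cherry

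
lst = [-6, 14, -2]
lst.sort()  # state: [-6, -2, 14]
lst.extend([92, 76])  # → [-6, -2, 14, 92, 76]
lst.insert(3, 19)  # [-6, -2, 14, 19, 92, 76]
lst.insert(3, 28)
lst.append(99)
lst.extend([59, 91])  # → [-6, -2, 14, 28, 19, 92, 76, 99, 59, 91]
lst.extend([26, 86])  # [-6, -2, 14, 28, 19, 92, 76, 99, 59, 91, 26, 86]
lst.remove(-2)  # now [-6, 14, 28, 19, 92, 76, 99, 59, 91, 26, 86]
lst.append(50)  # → [-6, 14, 28, 19, 92, 76, 99, 59, 91, 26, 86, 50]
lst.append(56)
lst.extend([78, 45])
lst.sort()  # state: [-6, 14, 19, 26, 28, 45, 50, 56, 59, 76, 78, 86, 91, 92, 99]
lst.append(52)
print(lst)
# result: [-6, 14, 19, 26, 28, 45, 50, 56, 59, 76, 78, 86, 91, 92, 99, 52]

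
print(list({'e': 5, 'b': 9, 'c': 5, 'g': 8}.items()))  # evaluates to [('e', 5), ('b', 9), ('c', 5), ('g', 8)]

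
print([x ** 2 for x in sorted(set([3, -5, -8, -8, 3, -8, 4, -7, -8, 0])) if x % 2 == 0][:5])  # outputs [64, 0, 16]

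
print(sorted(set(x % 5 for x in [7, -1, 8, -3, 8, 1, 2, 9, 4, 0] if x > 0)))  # [1, 2, 3, 4]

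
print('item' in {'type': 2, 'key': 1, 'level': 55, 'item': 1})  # True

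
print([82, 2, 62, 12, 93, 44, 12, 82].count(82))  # 2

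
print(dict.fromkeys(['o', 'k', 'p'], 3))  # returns {'o': 3, 'k': 3, 'p': 3}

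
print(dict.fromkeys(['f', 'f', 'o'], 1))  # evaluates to {'f': 1, 'o': 1}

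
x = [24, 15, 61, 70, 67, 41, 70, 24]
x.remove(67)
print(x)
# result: [24, 15, 61, 70, 41, 70, 24]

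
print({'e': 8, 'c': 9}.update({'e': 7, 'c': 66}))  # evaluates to None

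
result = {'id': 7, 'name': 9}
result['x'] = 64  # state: {'id': 7, 'name': 9, 'x': 64}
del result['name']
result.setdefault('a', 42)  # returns 42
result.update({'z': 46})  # {'id': 7, 'x': 64, 'a': 42, 'z': 46}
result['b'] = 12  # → {'id': 7, 'x': 64, 'a': 42, 'z': 46, 'b': 12}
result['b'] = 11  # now {'id': 7, 'x': 64, 'a': 42, 'z': 46, 'b': 11}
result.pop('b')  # 11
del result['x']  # {'id': 7, 'a': 42, 'z': 46}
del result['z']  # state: {'id': 7, 'a': 42}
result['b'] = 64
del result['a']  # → {'id': 7, 'b': 64}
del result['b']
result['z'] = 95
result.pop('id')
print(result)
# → {'z': 95}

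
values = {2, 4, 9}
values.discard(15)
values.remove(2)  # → {4, 9}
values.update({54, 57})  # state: {4, 9, 54, 57}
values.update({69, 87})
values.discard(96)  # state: {4, 9, 54, 57, 69, 87}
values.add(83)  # {4, 9, 54, 57, 69, 83, 87}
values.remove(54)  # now {4, 9, 57, 69, 83, 87}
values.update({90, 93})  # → {4, 9, 57, 69, 83, 87, 90, 93}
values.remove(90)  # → {4, 9, 57, 69, 83, 87, 93}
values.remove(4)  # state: {9, 57, 69, 83, 87, 93}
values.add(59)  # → {9, 57, 59, 69, 83, 87, 93}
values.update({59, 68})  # {9, 57, 59, 68, 69, 83, 87, 93}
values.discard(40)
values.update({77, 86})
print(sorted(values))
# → [9, 57, 59, 68, 69, 77, 83, 86, 87, 93]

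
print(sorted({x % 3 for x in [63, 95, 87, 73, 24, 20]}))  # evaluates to [0, 1, 2]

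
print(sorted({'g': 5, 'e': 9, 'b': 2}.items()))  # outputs [('b', 2), ('e', 9), ('g', 5)]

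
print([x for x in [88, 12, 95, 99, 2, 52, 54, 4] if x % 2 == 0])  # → [88, 12, 2, 52, 54, 4]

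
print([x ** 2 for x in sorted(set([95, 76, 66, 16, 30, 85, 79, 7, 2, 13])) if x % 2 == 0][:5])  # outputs [4, 256, 900, 4356, 5776]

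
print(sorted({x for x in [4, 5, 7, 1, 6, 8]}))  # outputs [1, 4, 5, 6, 7, 8]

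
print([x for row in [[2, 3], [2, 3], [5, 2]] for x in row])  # [2, 3, 2, 3, 5, 2]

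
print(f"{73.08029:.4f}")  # 73.0803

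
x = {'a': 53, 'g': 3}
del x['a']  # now {'g': 3}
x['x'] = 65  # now {'g': 3, 'x': 65}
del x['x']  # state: {'g': 3}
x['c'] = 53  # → {'g': 3, 'c': 53}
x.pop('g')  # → 3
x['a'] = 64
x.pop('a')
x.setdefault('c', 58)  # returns 53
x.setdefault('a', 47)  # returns 47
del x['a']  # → {'c': 53}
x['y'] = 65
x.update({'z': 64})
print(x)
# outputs {'c': 53, 'y': 65, 'z': 64}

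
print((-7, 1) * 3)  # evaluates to (-7, 1, -7, 1, -7, 1)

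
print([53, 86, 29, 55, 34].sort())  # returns None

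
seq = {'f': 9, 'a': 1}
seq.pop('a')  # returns 1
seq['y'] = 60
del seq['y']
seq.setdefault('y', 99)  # 99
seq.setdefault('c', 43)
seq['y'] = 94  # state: {'f': 9, 'y': 94, 'c': 43}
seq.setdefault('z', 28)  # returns 28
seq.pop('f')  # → 9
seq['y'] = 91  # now {'y': 91, 'c': 43, 'z': 28}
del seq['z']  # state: {'y': 91, 'c': 43}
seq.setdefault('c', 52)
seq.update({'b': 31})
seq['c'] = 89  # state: {'y': 91, 'c': 89, 'b': 31}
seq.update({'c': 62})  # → {'y': 91, 'c': 62, 'b': 31}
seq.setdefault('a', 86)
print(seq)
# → {'y': 91, 'c': 62, 'b': 31, 'a': 86}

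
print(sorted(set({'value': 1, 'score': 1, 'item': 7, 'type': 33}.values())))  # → [1, 7, 33]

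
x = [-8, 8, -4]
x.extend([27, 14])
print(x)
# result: [-8, 8, -4, 27, 14]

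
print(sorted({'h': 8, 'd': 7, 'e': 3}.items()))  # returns [('d', 7), ('e', 3), ('h', 8)]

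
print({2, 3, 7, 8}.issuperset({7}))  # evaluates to True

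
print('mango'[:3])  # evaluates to man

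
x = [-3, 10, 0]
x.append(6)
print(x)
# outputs [-3, 10, 0, 6]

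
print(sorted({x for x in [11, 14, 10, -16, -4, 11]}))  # [-16, -4, 10, 11, 14]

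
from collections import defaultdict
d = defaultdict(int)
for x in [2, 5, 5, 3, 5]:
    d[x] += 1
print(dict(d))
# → {2: 1, 5: 3, 3: 1}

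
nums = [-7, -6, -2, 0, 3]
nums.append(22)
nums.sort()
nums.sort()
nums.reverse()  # [22, 3, 0, -2, -6, -7]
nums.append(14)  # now [22, 3, 0, -2, -6, -7, 14]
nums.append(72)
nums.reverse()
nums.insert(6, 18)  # [72, 14, -7, -6, -2, 0, 18, 3, 22]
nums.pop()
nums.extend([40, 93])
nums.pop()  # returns 93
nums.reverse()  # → [40, 3, 18, 0, -2, -6, -7, 14, 72]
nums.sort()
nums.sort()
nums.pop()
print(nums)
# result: [-7, -6, -2, 0, 3, 14, 18, 40]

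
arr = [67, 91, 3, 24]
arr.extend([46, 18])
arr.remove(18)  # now [67, 91, 3, 24, 46]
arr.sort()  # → [3, 24, 46, 67, 91]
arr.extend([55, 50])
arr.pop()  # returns 50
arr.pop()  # 55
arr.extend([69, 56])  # [3, 24, 46, 67, 91, 69, 56]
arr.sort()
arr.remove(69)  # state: [3, 24, 46, 56, 67, 91]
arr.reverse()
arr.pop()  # 3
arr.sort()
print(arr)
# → [24, 46, 56, 67, 91]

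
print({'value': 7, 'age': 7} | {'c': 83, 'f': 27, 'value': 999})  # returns {'value': 999, 'age': 7, 'c': 83, 'f': 27}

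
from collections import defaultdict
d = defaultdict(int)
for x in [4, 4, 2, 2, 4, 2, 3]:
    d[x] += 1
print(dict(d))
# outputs {4: 3, 2: 3, 3: 1}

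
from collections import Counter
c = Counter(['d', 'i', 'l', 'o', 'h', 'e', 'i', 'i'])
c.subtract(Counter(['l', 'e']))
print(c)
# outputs Counter({'i': 3, 'd': 1, 'o': 1, 'h': 1, 'l': 0, 'e': 0})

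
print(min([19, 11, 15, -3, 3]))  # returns -3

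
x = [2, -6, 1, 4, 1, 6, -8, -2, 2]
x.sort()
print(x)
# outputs [-8, -6, -2, 1, 1, 2, 2, 4, 6]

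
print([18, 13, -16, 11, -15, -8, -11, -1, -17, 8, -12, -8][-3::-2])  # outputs [8, -1, -8, 11, 13]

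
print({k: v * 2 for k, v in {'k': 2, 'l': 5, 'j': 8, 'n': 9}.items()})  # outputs {'k': 4, 'l': 10, 'j': 16, 'n': 18}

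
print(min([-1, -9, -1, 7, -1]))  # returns -9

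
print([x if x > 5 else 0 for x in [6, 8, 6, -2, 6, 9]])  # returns [6, 8, 6, 0, 6, 9]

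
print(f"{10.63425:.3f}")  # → 10.634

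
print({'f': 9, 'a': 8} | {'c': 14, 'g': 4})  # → {'f': 9, 'a': 8, 'c': 14, 'g': 4}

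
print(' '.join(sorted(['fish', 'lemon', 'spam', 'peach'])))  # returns fish lemon peach spam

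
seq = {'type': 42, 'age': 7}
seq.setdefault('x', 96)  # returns 96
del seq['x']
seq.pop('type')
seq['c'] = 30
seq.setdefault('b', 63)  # 63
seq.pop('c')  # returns 30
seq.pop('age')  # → 7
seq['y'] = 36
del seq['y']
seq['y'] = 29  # {'b': 63, 'y': 29}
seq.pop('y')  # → 29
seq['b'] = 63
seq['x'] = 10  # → {'b': 63, 'x': 10}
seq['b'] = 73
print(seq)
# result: {'b': 73, 'x': 10}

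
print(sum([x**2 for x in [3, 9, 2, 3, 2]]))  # 107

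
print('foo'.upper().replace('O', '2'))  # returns F22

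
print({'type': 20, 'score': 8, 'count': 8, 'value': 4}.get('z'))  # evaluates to None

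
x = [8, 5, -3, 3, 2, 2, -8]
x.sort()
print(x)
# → [-8, -3, 2, 2, 3, 5, 8]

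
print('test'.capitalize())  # Test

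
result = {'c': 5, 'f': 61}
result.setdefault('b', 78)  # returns 78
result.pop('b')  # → 78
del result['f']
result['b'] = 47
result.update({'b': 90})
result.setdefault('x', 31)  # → 31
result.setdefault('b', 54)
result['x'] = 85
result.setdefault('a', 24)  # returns 24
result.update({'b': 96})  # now {'c': 5, 'b': 96, 'x': 85, 'a': 24}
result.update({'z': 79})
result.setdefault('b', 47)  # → 96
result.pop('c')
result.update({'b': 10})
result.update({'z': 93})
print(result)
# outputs {'b': 10, 'x': 85, 'a': 24, 'z': 93}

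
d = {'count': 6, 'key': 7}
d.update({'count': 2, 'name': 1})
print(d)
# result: {'count': 2, 'key': 7, 'name': 1}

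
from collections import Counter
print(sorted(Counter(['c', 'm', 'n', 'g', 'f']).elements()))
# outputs ['c', 'f', 'g', 'm', 'n']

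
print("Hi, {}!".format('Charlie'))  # Hi, Charlie!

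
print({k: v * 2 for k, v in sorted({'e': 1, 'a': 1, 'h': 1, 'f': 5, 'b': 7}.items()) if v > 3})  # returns {'b': 14, 'f': 10}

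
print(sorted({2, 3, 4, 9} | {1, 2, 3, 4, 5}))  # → [1, 2, 3, 4, 5, 9]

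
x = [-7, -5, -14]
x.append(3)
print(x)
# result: [-7, -5, -14, 3]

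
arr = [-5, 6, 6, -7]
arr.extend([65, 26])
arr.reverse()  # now [26, 65, -7, 6, 6, -5]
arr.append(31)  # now [26, 65, -7, 6, 6, -5, 31]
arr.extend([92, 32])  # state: [26, 65, -7, 6, 6, -5, 31, 92, 32]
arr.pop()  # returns 32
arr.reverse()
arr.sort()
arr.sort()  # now [-7, -5, 6, 6, 26, 31, 65, 92]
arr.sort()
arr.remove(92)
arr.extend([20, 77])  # [-7, -5, 6, 6, 26, 31, 65, 20, 77]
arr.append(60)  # [-7, -5, 6, 6, 26, 31, 65, 20, 77, 60]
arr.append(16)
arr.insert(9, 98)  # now [-7, -5, 6, 6, 26, 31, 65, 20, 77, 98, 60, 16]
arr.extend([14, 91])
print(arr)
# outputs [-7, -5, 6, 6, 26, 31, 65, 20, 77, 98, 60, 16, 14, 91]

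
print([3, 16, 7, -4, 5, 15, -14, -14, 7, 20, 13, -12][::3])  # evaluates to [3, -4, -14, 20]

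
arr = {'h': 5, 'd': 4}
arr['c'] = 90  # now {'h': 5, 'd': 4, 'c': 90}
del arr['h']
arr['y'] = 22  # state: {'d': 4, 'c': 90, 'y': 22}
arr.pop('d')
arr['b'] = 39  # {'c': 90, 'y': 22, 'b': 39}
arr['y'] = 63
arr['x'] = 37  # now {'c': 90, 'y': 63, 'b': 39, 'x': 37}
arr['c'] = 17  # {'c': 17, 'y': 63, 'b': 39, 'x': 37}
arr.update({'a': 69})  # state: {'c': 17, 'y': 63, 'b': 39, 'x': 37, 'a': 69}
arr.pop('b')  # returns 39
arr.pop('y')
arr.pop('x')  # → 37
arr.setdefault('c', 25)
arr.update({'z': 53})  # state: {'c': 17, 'a': 69, 'z': 53}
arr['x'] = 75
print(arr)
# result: {'c': 17, 'a': 69, 'z': 53, 'x': 75}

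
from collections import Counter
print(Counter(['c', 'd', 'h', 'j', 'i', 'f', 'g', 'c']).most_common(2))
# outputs [('c', 2), ('d', 1)]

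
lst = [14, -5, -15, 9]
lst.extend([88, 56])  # [14, -5, -15, 9, 88, 56]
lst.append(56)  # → [14, -5, -15, 9, 88, 56, 56]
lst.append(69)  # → [14, -5, -15, 9, 88, 56, 56, 69]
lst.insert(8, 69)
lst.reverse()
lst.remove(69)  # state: [69, 56, 56, 88, 9, -15, -5, 14]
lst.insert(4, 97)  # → [69, 56, 56, 88, 97, 9, -15, -5, 14]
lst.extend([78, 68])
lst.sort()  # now [-15, -5, 9, 14, 56, 56, 68, 69, 78, 88, 97]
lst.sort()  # [-15, -5, 9, 14, 56, 56, 68, 69, 78, 88, 97]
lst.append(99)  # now [-15, -5, 9, 14, 56, 56, 68, 69, 78, 88, 97, 99]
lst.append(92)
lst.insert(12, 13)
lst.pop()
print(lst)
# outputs [-15, -5, 9, 14, 56, 56, 68, 69, 78, 88, 97, 99, 13]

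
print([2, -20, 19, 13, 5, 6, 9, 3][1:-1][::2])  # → [-20, 13, 6]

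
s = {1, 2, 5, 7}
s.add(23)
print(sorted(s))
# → [1, 2, 5, 7, 23]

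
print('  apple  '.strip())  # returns apple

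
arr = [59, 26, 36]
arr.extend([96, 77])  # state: [59, 26, 36, 96, 77]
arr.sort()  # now [26, 36, 59, 77, 96]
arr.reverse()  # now [96, 77, 59, 36, 26]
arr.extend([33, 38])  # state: [96, 77, 59, 36, 26, 33, 38]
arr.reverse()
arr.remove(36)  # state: [38, 33, 26, 59, 77, 96]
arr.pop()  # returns 96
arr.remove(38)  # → [33, 26, 59, 77]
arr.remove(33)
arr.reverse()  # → [77, 59, 26]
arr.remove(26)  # [77, 59]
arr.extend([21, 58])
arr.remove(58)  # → [77, 59, 21]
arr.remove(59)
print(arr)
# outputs [77, 21]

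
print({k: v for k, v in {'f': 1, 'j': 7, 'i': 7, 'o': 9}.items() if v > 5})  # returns {'j': 7, 'i': 7, 'o': 9}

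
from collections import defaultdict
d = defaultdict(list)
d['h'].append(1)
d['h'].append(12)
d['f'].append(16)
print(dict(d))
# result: {'h': [1, 12], 'f': [16]}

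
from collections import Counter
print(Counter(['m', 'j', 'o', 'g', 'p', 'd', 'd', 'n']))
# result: Counter({'d': 2, 'm': 1, 'j': 1, 'o': 1, 'g': 1, 'p': 1, 'n': 1})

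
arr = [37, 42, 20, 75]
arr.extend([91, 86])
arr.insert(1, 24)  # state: [37, 24, 42, 20, 75, 91, 86]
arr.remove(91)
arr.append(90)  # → [37, 24, 42, 20, 75, 86, 90]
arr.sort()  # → [20, 24, 37, 42, 75, 86, 90]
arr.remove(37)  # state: [20, 24, 42, 75, 86, 90]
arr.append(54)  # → [20, 24, 42, 75, 86, 90, 54]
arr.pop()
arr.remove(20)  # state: [24, 42, 75, 86, 90]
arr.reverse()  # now [90, 86, 75, 42, 24]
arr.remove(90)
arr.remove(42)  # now [86, 75, 24]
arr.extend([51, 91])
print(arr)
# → [86, 75, 24, 51, 91]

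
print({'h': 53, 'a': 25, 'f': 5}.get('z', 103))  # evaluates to 103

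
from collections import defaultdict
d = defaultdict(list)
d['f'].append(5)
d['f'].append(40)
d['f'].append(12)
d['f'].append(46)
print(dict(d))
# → {'f': [5, 40, 12, 46]}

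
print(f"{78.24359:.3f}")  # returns 78.244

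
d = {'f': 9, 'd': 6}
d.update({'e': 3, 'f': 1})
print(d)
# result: {'f': 1, 'd': 6, 'e': 3}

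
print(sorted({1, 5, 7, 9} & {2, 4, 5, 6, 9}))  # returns [5, 9]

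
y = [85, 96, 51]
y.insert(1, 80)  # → [85, 80, 96, 51]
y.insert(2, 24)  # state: [85, 80, 24, 96, 51]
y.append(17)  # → [85, 80, 24, 96, 51, 17]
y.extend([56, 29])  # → [85, 80, 24, 96, 51, 17, 56, 29]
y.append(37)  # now [85, 80, 24, 96, 51, 17, 56, 29, 37]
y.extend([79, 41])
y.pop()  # 41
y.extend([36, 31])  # [85, 80, 24, 96, 51, 17, 56, 29, 37, 79, 36, 31]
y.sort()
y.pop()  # 96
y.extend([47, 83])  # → [17, 24, 29, 31, 36, 37, 51, 56, 79, 80, 85, 47, 83]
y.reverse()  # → [83, 47, 85, 80, 79, 56, 51, 37, 36, 31, 29, 24, 17]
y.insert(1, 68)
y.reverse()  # [17, 24, 29, 31, 36, 37, 51, 56, 79, 80, 85, 47, 68, 83]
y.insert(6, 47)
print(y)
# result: [17, 24, 29, 31, 36, 37, 47, 51, 56, 79, 80, 85, 47, 68, 83]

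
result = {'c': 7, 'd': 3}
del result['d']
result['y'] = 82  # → {'c': 7, 'y': 82}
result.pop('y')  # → 82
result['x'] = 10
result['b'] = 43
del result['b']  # {'c': 7, 'x': 10}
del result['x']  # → {'c': 7}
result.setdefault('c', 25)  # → 7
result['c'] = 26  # {'c': 26}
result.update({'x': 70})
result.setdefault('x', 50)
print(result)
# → {'c': 26, 'x': 70}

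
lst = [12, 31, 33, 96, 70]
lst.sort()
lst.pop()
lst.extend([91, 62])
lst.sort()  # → [12, 31, 33, 62, 70, 91]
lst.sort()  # [12, 31, 33, 62, 70, 91]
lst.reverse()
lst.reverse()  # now [12, 31, 33, 62, 70, 91]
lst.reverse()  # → [91, 70, 62, 33, 31, 12]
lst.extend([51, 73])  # [91, 70, 62, 33, 31, 12, 51, 73]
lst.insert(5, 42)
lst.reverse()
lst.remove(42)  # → [73, 51, 12, 31, 33, 62, 70, 91]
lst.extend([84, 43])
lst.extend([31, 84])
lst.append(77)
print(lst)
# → [73, 51, 12, 31, 33, 62, 70, 91, 84, 43, 31, 84, 77]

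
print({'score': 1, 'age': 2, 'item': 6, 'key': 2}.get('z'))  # None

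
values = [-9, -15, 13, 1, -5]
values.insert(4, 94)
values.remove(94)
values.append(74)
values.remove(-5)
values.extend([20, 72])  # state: [-9, -15, 13, 1, 74, 20, 72]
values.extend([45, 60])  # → [-9, -15, 13, 1, 74, 20, 72, 45, 60]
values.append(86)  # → [-9, -15, 13, 1, 74, 20, 72, 45, 60, 86]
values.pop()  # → 86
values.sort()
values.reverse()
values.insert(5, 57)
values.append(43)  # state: [74, 72, 60, 45, 20, 57, 13, 1, -9, -15, 43]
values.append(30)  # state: [74, 72, 60, 45, 20, 57, 13, 1, -9, -15, 43, 30]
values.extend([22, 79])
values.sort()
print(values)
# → [-15, -9, 1, 13, 20, 22, 30, 43, 45, 57, 60, 72, 74, 79]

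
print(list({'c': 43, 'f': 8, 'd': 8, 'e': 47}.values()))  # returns [43, 8, 8, 47]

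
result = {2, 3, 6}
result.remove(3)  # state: {2, 6}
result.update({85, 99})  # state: {2, 6, 85, 99}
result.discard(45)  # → {2, 6, 85, 99}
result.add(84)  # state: {2, 6, 84, 85, 99}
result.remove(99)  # {2, 6, 84, 85}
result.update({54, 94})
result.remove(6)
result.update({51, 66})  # {2, 51, 54, 66, 84, 85, 94}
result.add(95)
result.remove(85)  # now {2, 51, 54, 66, 84, 94, 95}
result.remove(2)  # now {51, 54, 66, 84, 94, 95}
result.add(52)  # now {51, 52, 54, 66, 84, 94, 95}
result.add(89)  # {51, 52, 54, 66, 84, 89, 94, 95}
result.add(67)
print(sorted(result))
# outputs [51, 52, 54, 66, 67, 84, 89, 94, 95]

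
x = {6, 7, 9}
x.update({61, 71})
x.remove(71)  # {6, 7, 9, 61}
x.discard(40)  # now {6, 7, 9, 61}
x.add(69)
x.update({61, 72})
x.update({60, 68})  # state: {6, 7, 9, 60, 61, 68, 69, 72}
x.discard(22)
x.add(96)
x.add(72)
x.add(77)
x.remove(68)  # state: {6, 7, 9, 60, 61, 69, 72, 77, 96}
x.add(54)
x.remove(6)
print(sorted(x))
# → [7, 9, 54, 60, 61, 69, 72, 77, 96]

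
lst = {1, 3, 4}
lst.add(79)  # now {1, 3, 4, 79}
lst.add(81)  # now {1, 3, 4, 79, 81}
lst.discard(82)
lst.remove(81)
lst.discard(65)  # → {1, 3, 4, 79}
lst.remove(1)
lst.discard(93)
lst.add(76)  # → {3, 4, 76, 79}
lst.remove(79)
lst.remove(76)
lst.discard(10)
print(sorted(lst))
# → [3, 4]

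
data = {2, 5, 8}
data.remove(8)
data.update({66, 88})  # {2, 5, 66, 88}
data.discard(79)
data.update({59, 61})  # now {2, 5, 59, 61, 66, 88}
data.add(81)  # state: {2, 5, 59, 61, 66, 81, 88}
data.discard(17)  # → {2, 5, 59, 61, 66, 81, 88}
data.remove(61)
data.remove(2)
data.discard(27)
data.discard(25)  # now {5, 59, 66, 81, 88}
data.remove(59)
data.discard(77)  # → {5, 66, 81, 88}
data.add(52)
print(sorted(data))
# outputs [5, 52, 66, 81, 88]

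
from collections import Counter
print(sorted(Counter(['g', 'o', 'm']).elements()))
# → ['g', 'm', 'o']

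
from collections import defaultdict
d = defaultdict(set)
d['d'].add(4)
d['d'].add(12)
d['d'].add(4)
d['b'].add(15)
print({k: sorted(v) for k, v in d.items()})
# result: {'d': [4, 12], 'b': [15]}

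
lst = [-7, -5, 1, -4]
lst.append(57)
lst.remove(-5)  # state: [-7, 1, -4, 57]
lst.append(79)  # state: [-7, 1, -4, 57, 79]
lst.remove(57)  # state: [-7, 1, -4, 79]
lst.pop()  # 79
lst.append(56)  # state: [-7, 1, -4, 56]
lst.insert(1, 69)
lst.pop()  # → 56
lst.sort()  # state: [-7, -4, 1, 69]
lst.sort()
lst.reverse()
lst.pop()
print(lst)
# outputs [69, 1, -4]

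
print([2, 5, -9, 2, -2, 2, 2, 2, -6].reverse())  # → None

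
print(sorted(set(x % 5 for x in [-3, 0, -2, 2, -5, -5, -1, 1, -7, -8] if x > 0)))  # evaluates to [1, 2]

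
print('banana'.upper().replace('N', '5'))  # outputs BA5A5A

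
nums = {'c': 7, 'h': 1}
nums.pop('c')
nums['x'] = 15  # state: {'h': 1, 'x': 15}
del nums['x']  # {'h': 1}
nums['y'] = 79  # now {'h': 1, 'y': 79}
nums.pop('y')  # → 79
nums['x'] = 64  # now {'h': 1, 'x': 64}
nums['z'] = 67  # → {'h': 1, 'x': 64, 'z': 67}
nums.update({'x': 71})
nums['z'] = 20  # {'h': 1, 'x': 71, 'z': 20}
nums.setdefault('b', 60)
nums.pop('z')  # 20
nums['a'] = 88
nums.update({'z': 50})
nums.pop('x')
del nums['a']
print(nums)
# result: {'h': 1, 'b': 60, 'z': 50}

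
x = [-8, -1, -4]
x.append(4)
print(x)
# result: [-8, -1, -4, 4]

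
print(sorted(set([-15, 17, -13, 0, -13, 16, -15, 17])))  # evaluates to [-15, -13, 0, 16, 17]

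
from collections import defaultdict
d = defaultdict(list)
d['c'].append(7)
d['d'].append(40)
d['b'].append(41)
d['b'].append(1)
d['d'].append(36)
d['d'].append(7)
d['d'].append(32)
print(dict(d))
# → {'c': [7], 'd': [40, 36, 7, 32], 'b': [41, 1]}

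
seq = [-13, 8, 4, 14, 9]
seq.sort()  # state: [-13, 4, 8, 9, 14]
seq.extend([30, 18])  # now [-13, 4, 8, 9, 14, 30, 18]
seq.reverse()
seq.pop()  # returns -13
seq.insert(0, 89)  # [89, 18, 30, 14, 9, 8, 4]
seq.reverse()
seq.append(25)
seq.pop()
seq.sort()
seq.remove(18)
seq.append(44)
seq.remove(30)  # [4, 8, 9, 14, 89, 44]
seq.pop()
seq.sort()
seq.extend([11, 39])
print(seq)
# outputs [4, 8, 9, 14, 89, 11, 39]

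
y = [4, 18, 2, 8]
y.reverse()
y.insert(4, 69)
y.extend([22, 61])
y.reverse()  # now [61, 22, 69, 4, 18, 2, 8]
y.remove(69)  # [61, 22, 4, 18, 2, 8]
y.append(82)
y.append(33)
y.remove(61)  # [22, 4, 18, 2, 8, 82, 33]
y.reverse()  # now [33, 82, 8, 2, 18, 4, 22]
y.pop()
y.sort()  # [2, 4, 8, 18, 33, 82]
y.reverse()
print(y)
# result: [82, 33, 18, 8, 4, 2]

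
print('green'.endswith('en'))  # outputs True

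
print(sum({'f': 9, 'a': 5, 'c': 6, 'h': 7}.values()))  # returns 27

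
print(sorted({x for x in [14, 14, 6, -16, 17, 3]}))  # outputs [-16, 3, 6, 14, 17]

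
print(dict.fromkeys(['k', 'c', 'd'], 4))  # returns {'k': 4, 'c': 4, 'd': 4}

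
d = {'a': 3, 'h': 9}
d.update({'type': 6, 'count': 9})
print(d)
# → {'a': 3, 'h': 9, 'type': 6, 'count': 9}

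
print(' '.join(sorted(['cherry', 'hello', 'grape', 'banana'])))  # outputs banana cherry grape hello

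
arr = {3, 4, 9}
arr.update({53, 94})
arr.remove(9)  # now {3, 4, 53, 94}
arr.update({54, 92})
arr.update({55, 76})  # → {3, 4, 53, 54, 55, 76, 92, 94}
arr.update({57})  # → {3, 4, 53, 54, 55, 57, 76, 92, 94}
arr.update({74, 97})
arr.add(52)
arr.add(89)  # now {3, 4, 52, 53, 54, 55, 57, 74, 76, 89, 92, 94, 97}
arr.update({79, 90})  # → {3, 4, 52, 53, 54, 55, 57, 74, 76, 79, 89, 90, 92, 94, 97}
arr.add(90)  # {3, 4, 52, 53, 54, 55, 57, 74, 76, 79, 89, 90, 92, 94, 97}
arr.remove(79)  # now {3, 4, 52, 53, 54, 55, 57, 74, 76, 89, 90, 92, 94, 97}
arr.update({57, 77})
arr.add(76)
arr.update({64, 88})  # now {3, 4, 52, 53, 54, 55, 57, 64, 74, 76, 77, 88, 89, 90, 92, 94, 97}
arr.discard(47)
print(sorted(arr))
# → [3, 4, 52, 53, 54, 55, 57, 64, 74, 76, 77, 88, 89, 90, 92, 94, 97]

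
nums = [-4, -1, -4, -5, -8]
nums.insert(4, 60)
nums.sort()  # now [-8, -5, -4, -4, -1, 60]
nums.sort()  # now [-8, -5, -4, -4, -1, 60]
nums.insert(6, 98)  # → [-8, -5, -4, -4, -1, 60, 98]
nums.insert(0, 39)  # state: [39, -8, -5, -4, -4, -1, 60, 98]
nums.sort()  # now [-8, -5, -4, -4, -1, 39, 60, 98]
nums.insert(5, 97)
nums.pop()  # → 98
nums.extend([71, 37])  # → [-8, -5, -4, -4, -1, 97, 39, 60, 71, 37]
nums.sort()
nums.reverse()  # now [97, 71, 60, 39, 37, -1, -4, -4, -5, -8]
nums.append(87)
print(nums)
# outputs [97, 71, 60, 39, 37, -1, -4, -4, -5, -8, 87]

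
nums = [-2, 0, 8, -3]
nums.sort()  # [-3, -2, 0, 8]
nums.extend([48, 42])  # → [-3, -2, 0, 8, 48, 42]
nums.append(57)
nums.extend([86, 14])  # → [-3, -2, 0, 8, 48, 42, 57, 86, 14]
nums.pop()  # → 14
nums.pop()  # 86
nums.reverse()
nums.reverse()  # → [-3, -2, 0, 8, 48, 42, 57]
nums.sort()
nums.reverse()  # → [57, 48, 42, 8, 0, -2, -3]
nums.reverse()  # [-3, -2, 0, 8, 42, 48, 57]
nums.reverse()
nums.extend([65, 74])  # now [57, 48, 42, 8, 0, -2, -3, 65, 74]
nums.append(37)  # [57, 48, 42, 8, 0, -2, -3, 65, 74, 37]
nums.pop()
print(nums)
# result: [57, 48, 42, 8, 0, -2, -3, 65, 74]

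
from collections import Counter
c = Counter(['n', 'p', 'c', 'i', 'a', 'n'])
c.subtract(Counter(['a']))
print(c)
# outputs Counter({'n': 2, 'p': 1, 'c': 1, 'i': 1, 'a': 0})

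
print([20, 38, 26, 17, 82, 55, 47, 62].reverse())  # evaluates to None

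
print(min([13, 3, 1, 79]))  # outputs 1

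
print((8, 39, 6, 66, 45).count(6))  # 1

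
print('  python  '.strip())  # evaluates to python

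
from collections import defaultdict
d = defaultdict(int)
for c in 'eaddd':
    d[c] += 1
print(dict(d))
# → {'e': 1, 'a': 1, 'd': 3}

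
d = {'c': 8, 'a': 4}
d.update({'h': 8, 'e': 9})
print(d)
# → {'c': 8, 'a': 4, 'h': 8, 'e': 9}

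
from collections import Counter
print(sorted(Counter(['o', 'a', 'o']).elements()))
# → ['a', 'o', 'o']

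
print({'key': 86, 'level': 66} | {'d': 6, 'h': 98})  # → {'key': 86, 'level': 66, 'd': 6, 'h': 98}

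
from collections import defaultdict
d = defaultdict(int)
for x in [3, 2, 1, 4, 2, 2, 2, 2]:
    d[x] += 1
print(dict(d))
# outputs {3: 1, 2: 5, 1: 1, 4: 1}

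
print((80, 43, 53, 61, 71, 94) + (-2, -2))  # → (80, 43, 53, 61, 71, 94, -2, -2)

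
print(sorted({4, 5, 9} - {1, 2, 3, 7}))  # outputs [4, 5, 9]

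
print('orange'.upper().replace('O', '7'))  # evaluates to 7RANGE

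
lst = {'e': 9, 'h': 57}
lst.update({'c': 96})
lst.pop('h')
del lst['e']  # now {'c': 96}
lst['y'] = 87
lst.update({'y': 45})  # {'c': 96, 'y': 45}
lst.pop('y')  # 45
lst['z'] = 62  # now {'c': 96, 'z': 62}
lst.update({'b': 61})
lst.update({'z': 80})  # {'c': 96, 'z': 80, 'b': 61}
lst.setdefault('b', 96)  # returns 61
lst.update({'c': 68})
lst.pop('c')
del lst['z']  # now {'b': 61}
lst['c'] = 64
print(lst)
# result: {'b': 61, 'c': 64}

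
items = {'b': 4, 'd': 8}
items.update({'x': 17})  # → {'b': 4, 'd': 8, 'x': 17}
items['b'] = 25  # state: {'b': 25, 'd': 8, 'x': 17}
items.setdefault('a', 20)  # 20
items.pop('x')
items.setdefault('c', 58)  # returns 58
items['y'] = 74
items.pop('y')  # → 74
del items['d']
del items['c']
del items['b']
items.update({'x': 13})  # {'a': 20, 'x': 13}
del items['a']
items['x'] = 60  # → {'x': 60}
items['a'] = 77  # {'x': 60, 'a': 77}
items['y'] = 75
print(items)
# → {'x': 60, 'a': 77, 'y': 75}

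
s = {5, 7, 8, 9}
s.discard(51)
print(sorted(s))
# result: [5, 7, 8, 9]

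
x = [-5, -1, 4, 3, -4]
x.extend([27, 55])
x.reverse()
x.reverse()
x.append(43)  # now [-5, -1, 4, 3, -4, 27, 55, 43]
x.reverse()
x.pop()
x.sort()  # [-4, -1, 3, 4, 27, 43, 55]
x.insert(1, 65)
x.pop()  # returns 55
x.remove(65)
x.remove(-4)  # [-1, 3, 4, 27, 43]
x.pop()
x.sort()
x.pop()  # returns 27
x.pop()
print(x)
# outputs [-1, 3]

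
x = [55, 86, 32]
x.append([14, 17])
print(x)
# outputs [55, 86, 32, [14, 17]]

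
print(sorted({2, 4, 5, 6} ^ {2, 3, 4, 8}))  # [3, 5, 6, 8]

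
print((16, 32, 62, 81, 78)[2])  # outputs 62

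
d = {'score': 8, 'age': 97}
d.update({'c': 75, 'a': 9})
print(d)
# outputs {'score': 8, 'age': 97, 'c': 75, 'a': 9}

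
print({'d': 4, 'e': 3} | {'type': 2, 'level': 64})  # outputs {'d': 4, 'e': 3, 'type': 2, 'level': 64}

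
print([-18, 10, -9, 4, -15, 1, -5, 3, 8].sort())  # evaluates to None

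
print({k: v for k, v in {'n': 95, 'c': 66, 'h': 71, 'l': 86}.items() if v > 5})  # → {'n': 95, 'c': 66, 'h': 71, 'l': 86}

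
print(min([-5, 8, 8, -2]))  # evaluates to -5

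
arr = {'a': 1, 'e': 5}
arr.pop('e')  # 5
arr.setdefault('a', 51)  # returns 1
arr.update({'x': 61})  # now {'a': 1, 'x': 61}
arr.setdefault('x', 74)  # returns 61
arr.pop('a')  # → 1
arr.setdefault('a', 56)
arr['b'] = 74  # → {'x': 61, 'a': 56, 'b': 74}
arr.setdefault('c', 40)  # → 40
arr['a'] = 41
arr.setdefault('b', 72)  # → 74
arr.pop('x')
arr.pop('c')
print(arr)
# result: {'a': 41, 'b': 74}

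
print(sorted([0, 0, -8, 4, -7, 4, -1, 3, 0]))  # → [-8, -7, -1, 0, 0, 0, 3, 4, 4]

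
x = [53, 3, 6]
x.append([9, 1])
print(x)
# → [53, 3, 6, [9, 1]]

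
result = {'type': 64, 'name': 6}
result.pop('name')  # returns 6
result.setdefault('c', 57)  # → 57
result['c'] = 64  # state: {'type': 64, 'c': 64}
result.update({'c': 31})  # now {'type': 64, 'c': 31}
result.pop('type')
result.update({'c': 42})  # {'c': 42}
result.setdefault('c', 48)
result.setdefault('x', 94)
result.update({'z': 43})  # {'c': 42, 'x': 94, 'z': 43}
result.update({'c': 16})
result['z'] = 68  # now {'c': 16, 'x': 94, 'z': 68}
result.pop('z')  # 68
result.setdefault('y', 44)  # 44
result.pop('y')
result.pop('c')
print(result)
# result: {'x': 94}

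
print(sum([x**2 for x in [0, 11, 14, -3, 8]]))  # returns 390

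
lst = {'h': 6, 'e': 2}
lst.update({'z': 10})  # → {'h': 6, 'e': 2, 'z': 10}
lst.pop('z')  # 10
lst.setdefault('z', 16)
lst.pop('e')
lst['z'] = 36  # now {'h': 6, 'z': 36}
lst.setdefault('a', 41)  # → 41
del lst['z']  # {'h': 6, 'a': 41}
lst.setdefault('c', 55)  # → 55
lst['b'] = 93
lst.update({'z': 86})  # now {'h': 6, 'a': 41, 'c': 55, 'b': 93, 'z': 86}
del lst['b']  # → {'h': 6, 'a': 41, 'c': 55, 'z': 86}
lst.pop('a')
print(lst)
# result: {'h': 6, 'c': 55, 'z': 86}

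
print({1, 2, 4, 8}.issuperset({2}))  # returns True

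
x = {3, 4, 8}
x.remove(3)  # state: {4, 8}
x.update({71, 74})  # {4, 8, 71, 74}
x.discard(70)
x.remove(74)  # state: {4, 8, 71}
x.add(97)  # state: {4, 8, 71, 97}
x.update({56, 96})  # {4, 8, 56, 71, 96, 97}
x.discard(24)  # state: {4, 8, 56, 71, 96, 97}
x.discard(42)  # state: {4, 8, 56, 71, 96, 97}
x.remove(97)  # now {4, 8, 56, 71, 96}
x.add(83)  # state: {4, 8, 56, 71, 83, 96}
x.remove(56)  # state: {4, 8, 71, 83, 96}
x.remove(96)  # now {4, 8, 71, 83}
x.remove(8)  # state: {4, 71, 83}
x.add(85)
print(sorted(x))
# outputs [4, 71, 83, 85]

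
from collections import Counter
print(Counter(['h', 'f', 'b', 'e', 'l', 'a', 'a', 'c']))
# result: Counter({'a': 2, 'h': 1, 'f': 1, 'b': 1, 'e': 1, 'l': 1, 'c': 1})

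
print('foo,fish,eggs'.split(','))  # ['foo', 'fish', 'eggs']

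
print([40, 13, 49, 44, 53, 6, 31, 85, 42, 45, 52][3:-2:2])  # [44, 6, 85]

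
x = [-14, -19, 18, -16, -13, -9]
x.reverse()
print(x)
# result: [-9, -13, -16, 18, -19, -14]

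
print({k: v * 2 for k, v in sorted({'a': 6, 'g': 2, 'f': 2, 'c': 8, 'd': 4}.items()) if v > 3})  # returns {'a': 12, 'c': 16, 'd': 8}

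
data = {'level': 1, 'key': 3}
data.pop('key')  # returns 3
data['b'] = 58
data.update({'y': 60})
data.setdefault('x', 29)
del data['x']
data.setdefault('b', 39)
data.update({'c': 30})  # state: {'level': 1, 'b': 58, 'y': 60, 'c': 30}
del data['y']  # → {'level': 1, 'b': 58, 'c': 30}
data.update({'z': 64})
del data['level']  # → {'b': 58, 'c': 30, 'z': 64}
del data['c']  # {'b': 58, 'z': 64}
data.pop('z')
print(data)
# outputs {'b': 58}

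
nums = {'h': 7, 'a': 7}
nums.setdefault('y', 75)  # 75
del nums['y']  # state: {'h': 7, 'a': 7}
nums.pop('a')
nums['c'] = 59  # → {'h': 7, 'c': 59}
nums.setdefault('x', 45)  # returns 45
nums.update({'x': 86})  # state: {'h': 7, 'c': 59, 'x': 86}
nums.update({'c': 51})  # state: {'h': 7, 'c': 51, 'x': 86}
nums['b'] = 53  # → {'h': 7, 'c': 51, 'x': 86, 'b': 53}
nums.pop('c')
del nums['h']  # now {'x': 86, 'b': 53}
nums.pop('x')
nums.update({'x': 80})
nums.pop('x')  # 80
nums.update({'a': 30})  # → {'b': 53, 'a': 30}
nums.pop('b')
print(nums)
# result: {'a': 30}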